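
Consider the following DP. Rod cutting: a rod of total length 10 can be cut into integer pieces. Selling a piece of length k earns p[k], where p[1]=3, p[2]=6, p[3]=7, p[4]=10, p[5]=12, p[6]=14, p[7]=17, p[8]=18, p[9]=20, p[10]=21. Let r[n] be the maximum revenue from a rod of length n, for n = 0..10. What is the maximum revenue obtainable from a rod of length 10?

   n    0    1    2    3    4    5    6    7    8    9   10
r[n]    0    3    6    9   12   15   18   21   24   27   30

30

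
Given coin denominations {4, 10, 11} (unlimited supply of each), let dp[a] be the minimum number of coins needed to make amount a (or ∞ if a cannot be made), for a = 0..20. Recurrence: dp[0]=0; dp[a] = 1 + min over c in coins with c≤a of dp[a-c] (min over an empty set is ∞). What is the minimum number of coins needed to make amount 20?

 a  0  1  2  3  4  5  6  7  8  9 10 11 12 13 14 15 16 17 18 19 20
dp  0  -  -  -  1  -  -  -  2  -  1  1  3  -  2  2  4  -  3  3  2
(- denotes ∞ / unreachable)

2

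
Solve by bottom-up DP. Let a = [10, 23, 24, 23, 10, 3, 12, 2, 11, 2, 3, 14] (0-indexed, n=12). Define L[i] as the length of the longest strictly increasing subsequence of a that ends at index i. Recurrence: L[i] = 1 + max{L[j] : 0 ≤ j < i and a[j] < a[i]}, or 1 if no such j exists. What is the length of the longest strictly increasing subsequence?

   i    0    1    2    3    4    5    6    7    8    9   10   11
a[i]   10   23   24   23   10    3   12    2   11    2    3   14
L[i]    1    2    3    2    1    1    2    1    2    1    2    3

3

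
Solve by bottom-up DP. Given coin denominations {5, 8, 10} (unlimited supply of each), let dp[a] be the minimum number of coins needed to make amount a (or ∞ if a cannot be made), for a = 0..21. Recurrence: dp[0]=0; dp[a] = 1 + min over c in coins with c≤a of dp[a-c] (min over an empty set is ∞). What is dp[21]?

3

 a  0  1  2  3  4  5  6  7  8  9 10 11 12 13 14 15 16 17 18 19 20 21
dp  0  -  -  -  -  1  -  -  1  -  1  -  -  2  -  2  2  -  2  -  2  3
(- denotes ∞ / unreachable)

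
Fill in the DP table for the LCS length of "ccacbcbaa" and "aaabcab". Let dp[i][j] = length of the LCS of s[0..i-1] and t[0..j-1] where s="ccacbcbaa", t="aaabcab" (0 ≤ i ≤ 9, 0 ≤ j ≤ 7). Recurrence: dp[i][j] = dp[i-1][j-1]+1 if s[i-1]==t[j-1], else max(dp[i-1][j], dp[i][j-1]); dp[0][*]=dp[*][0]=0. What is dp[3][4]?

   ''  a  a  a  b  c  a  b
''  0  0  0  0  0  0  0  0
 c  0  0  0  0  0  1  1  1
 c  0  0  0  0  0  1  1  1
 a  0  1  1  1  1  1  2  2
 c  0  1  1  1  1  2  2  2
 b  0  1  1  1  2  2  2  3
 c  0  1  1  1  2  3  3  3
 b  0  1  1  1  2  3  3  4
 a  0  1  2  2  2  3  4  4
 a  0  1  2  3  3  3  4  4

1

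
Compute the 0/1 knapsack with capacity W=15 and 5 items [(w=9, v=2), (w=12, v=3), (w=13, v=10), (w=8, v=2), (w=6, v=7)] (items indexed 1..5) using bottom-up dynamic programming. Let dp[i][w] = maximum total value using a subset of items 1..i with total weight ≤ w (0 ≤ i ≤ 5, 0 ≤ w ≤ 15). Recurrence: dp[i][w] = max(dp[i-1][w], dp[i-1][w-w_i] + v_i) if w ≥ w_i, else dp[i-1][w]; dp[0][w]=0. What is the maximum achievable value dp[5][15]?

i\w   0   1   2   3   4   5   6   7   8   9  10  11  12  13  14  15
  0   0   0   0   0   0   0   0   0   0   0   0   0   0   0   0   0
  1   0   0   0   0   0   0   0   0   0   2   2   2   2   2   2   2
  2   0   0   0   0   0   0   0   0   0   2   2   2   3   3   3   3
  3   0   0   0   0   0   0   0   0   0   2   2   2   3  10  10  10
  4   0   0   0   0   0   0   0   0   2   2   2   2   3  10  10  10
  5   0   0   0   0   0   0   7   7   7   7   7   7   7  10  10  10

10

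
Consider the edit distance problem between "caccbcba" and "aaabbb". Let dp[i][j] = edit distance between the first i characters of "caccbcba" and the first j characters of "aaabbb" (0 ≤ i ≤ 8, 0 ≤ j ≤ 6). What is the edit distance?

5

   ''  a  a  a  b  b  b
''  0  1  2  3  4  5  6
 c  1  1  2  3  4  5  6
 a  2  1  1  2  3  4  5
 c  3  2  2  2  3  4  5
 c  4  3  3  3  3  4  5
 b  5  4  4  4  3  3  4
 c  6  5  5  5  4  4  4
 b  7  6  6  6  5  4  4
 a  8  7  6  6  6  5  5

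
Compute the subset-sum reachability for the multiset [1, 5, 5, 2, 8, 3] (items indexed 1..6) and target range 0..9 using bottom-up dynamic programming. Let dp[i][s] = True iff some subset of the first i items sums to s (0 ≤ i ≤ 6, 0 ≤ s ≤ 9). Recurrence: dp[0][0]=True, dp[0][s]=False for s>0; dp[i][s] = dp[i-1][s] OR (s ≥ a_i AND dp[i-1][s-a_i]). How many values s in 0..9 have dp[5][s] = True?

9

i\s   0   1   2   3   4   5   6   7   8   9
  0   T   F   F   F   F   F   F   F   F   F
  1   T   T   F   F   F   F   F   F   F   F
  2   T   T   F   F   F   T   T   F   F   F
  3   T   T   F   F   F   T   T   F   F   F
  4   T   T   T   T   F   T   T   T   T   F
  5   T   T   T   T   F   T   T   T   T   T
  6   T   T   T   T   T   T   T   T   T   T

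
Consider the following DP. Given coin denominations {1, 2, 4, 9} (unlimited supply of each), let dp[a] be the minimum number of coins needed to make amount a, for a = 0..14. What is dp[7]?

3

 a  0  1  2  3  4  5  6  7  8  9 10 11 12 13 14
dp  0  1  1  2  1  2  2  3  2  1  2  2  3  2  3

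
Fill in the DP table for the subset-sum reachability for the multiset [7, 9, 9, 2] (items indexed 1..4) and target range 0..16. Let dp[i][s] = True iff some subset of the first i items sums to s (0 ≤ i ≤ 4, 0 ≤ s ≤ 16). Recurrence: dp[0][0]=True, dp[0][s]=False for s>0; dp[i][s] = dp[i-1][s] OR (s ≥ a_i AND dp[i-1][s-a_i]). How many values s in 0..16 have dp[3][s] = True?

4

i\s   0   1   2   3   4   5   6   7   8   9  10  11  12  13  14  15  16
  0   T   F   F   F   F   F   F   F   F   F   F   F   F   F   F   F   F
  1   T   F   F   F   F   F   F   T   F   F   F   F   F   F   F   F   F
  2   T   F   F   F   F   F   F   T   F   T   F   F   F   F   F   F   T
  3   T   F   F   F   F   F   F   T   F   T   F   F   F   F   F   F   T
  4   T   F   T   F   F   F   F   T   F   T   F   T   F   F   F   F   T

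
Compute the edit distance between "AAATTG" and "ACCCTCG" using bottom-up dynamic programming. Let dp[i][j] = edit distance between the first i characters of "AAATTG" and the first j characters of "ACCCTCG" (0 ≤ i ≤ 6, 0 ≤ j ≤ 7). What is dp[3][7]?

6

   ''  A  C  C  C  T  C  G
''  0  1  2  3  4  5  6  7
 A  1  0  1  2  3  4  5  6
 A  2  1  1  2  3  4  5  6
 A  3  2  2  2  3  4  5  6
 T  4  3  3  3  3  3  4  5
 T  5  4  4  4  4  3  4  5
 G  6  5  5  5  5  4  4  4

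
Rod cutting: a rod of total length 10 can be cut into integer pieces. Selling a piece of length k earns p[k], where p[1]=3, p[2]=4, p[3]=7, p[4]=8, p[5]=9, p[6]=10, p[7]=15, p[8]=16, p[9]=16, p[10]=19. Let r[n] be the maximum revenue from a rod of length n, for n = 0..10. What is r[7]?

   n    0    1    2    3    4    5    6    7    8    9   10
r[n]    0    3    6    9   12   15   18   21   24   27   30

21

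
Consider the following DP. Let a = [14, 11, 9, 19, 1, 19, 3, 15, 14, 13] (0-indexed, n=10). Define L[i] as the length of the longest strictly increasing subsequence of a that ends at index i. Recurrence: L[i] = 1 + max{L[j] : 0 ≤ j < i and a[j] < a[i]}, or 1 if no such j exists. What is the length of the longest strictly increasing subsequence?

3

   i    0    1    2    3    4    5    6    7    8    9
a[i]   14   11    9   19    1   19    3   15   14   13
L[i]    1    1    1    2    1    2    2    3    3    3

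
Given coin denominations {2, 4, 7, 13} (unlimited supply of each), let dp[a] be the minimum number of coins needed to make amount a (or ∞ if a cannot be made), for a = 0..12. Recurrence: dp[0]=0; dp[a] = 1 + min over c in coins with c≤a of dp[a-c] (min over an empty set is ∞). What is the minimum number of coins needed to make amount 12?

3

 a  0  1  2  3  4  5  6  7  8  9 10 11 12
dp  0  -  1  -  1  -  2  1  2  2  3  2  3
(- denotes ∞ / unreachable)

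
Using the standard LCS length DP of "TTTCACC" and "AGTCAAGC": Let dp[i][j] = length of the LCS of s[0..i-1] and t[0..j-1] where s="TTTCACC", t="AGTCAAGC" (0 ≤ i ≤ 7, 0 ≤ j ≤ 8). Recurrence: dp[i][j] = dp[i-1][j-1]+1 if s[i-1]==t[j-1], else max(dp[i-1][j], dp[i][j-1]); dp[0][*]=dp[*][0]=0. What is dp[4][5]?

2

   ''  A  G  T  C  A  A  G  C
''  0  0  0  0  0  0  0  0  0
 T  0  0  0  1  1  1  1  1  1
 T  0  0  0  1  1  1  1  1  1
 T  0  0  0  1  1  1  1  1  1
 C  0  0  0  1  2  2  2  2  2
 A  0  1  1  1  2  3  3  3  3
 C  0  1  1  1  2  3  3  3  4
 C  0  1  1  1  2  3  3  3  4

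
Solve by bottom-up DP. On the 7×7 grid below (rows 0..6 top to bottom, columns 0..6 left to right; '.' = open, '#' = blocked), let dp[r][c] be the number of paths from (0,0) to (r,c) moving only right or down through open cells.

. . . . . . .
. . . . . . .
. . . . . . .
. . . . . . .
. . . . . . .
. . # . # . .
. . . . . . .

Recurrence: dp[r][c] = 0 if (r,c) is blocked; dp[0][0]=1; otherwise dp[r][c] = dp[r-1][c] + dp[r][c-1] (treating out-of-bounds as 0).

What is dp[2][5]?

21

r\c   0   1   2   3   4   5   6
  0   1   1   1   1   1   1   1
  1   1   2   3   4   5   6   7
  2   1   3   6  10  15  21  28
  3   1   4  10  20  35  56  84
  4   1   5  15  35  70 126 210
  5   1   6   0  35   0 126 336
  6   1   7   7  42  42 168 504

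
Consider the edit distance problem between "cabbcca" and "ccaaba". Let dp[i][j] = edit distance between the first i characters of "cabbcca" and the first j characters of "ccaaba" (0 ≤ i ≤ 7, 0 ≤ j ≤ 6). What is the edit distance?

4

   ''  c  c  a  a  b  a
''  0  1  2  3  4  5  6
 c  1  0  1  2  3  4  5
 a  2  1  1  1  2  3  4
 b  3  2  2  2  2  2  3
 b  4  3  3  3  3  2  3
 c  5  4  3  4  4  3  3
 c  6  5  4  4  5  4  4
 a  7  6  5  4  4  5  4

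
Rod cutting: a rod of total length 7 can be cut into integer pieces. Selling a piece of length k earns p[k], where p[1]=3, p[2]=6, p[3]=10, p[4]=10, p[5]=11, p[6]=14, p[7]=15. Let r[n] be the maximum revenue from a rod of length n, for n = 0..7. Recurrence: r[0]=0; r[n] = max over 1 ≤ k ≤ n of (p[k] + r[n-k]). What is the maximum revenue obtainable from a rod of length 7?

23

   n    0    1    2    3    4    5    6    7
r[n]    0    3    6   10   13   16   20   23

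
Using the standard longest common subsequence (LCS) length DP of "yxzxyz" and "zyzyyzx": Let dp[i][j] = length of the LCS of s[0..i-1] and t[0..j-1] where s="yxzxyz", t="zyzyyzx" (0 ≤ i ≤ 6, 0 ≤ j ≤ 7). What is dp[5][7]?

   ''  z  y  z  y  y  z  x
''  0  0  0  0  0  0  0  0
 y  0  0  1  1  1  1  1  1
 x  0  0  1  1  1  1  1  2
 z  0  1  1  2  2  2  2  2
 x  0  1  1  2  2  2  2  3
 y  0  1  2  2  3  3  3  3
 z  0  1  2  3  3  3  4  4

3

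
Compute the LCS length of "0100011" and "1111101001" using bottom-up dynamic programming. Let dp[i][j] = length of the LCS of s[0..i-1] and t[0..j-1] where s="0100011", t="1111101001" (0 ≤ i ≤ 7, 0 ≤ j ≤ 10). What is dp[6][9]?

4

   ''  1  1  1  1  1  0  1  0  0  1
''  0  0  0  0  0  0  0  0  0  0  0
 0  0  0  0  0  0  0  1  1  1  1  1
 1  0  1  1  1  1  1  1  2  2  2  2
 0  0  1  1  1  1  1  2  2  3  3  3
 0  0  1  1  1  1  1  2  2  3  4  4
 0  0  1  1  1  1  1  2  2  3  4  4
 1  0  1  2  2  2  2  2  3  3  4  5
 1  0  1  2  3  3  3  3  3  3  4  5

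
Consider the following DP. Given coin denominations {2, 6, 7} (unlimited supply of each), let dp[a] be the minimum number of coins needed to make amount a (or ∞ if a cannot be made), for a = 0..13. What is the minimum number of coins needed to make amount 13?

2

 a  0  1  2  3  4  5  6  7  8  9 10 11 12 13
dp  0  -  1  -  2  -  1  1  2  2  3  3  2  2
(- denotes ∞ / unreachable)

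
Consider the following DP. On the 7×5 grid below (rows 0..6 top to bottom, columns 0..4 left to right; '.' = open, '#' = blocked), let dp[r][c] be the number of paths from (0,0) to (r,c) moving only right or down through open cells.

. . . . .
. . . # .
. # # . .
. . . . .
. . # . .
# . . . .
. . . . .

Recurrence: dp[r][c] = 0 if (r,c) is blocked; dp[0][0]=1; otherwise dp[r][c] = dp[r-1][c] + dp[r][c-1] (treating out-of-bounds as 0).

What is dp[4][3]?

1

r\c   0   1   2   3   4
  0   1   1   1   1   1
  1   1   2   3   0   1
  2   1   0   0   0   1
  3   1   1   1   1   2
  4   1   2   0   1   3
  5   0   2   2   3   6
  6   0   2   4   7  13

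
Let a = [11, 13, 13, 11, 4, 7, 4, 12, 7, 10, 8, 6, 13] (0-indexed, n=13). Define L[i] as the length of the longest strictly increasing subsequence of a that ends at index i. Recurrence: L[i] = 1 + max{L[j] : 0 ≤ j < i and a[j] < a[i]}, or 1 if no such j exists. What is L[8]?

2

   i    0    1    2    3    4    5    6    7    8    9   10   11   12
a[i]   11   13   13   11    4    7    4   12    7   10    8    6   13
L[i]    1    2    2    1    1    2    1    3    2    3    3    2    4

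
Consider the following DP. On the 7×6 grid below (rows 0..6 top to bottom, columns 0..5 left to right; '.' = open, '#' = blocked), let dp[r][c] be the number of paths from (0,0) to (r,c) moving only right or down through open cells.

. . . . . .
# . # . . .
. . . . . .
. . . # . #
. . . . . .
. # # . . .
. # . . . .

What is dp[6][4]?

r\c   0   1   2   3   4   5
  0   1   1   1   1   1   1
  1   0   1   0   1   2   3
  2   0   1   1   2   4   7
  3   0   1   2   0   4   0
  4   0   1   3   3   7   7
  5   0   0   0   3  10  17
  6   0   0   0   3  13  30

13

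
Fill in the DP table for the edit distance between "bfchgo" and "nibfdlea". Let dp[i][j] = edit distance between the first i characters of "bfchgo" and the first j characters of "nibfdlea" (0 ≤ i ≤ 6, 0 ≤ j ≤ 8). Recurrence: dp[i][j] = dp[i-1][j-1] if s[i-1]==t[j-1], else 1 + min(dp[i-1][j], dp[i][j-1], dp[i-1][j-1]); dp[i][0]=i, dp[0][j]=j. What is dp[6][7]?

6

   ''  n  i  b  f  d  l  e  a
''  0  1  2  3  4  5  6  7  8
 b  1  1  2  2  3  4  5  6  7
 f  2  2  2  3  2  3  4  5  6
 c  3  3  3  3  3  3  4  5  6
 h  4  4  4  4  4  4  4  5  6
 g  5  5  5  5  5  5  5  5  6
 o  6  6  6  6  6  6  6  6  6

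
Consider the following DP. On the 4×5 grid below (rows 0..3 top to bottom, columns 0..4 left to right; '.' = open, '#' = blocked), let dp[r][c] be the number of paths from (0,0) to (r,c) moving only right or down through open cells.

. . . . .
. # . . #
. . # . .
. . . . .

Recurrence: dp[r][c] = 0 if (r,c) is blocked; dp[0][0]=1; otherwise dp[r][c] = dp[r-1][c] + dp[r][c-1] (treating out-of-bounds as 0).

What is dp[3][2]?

2

r\c   0   1   2   3   4
  0   1   1   1   1   1
  1   1   0   1   2   0
  2   1   1   0   2   2
  3   1   2   2   4   6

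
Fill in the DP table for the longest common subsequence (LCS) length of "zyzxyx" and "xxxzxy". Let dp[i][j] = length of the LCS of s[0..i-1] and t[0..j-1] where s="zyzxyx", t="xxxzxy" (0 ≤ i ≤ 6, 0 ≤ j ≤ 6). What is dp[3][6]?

2

   ''  x  x  x  z  x  y
''  0  0  0  0  0  0  0
 z  0  0  0  0  1  1  1
 y  0  0  0  0  1  1  2
 z  0  0  0  0  1  1  2
 x  0  1  1  1  1  2  2
 y  0  1  1  1  1  2  3
 x  0  1  2  2  2  2  3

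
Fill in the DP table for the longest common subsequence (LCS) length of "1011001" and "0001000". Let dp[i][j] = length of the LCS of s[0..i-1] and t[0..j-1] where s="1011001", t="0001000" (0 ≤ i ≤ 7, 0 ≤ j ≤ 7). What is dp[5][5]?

   ''  0  0  0  1  0  0  0
''  0  0  0  0  0  0  0  0
 1  0  0  0  0  1  1  1  1
 0  0  1  1  1  1  2  2  2
 1  0  1  1  1  2  2  2  2
 1  0  1  1  1  2  2  2  2
 0  0  1  2  2  2  3  3  3
 0  0  1  2  3  3  3  4  4
 1  0  1  2  3  4  4  4  4

3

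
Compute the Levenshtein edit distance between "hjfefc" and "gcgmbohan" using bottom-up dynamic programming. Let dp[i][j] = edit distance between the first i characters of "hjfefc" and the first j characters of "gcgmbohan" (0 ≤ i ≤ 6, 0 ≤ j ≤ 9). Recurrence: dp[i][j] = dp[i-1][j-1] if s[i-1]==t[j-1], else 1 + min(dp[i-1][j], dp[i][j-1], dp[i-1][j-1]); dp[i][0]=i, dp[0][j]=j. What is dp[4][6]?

6

   ''  g  c  g  m  b  o  h  a  n
''  0  1  2  3  4  5  6  7  8  9
 h  1  1  2  3  4  5  6  6  7  8
 j  2  2  2  3  4  5  6  7  7  8
 f  3  3  3  3  4  5  6  7  8  8
 e  4  4  4  4  4  5  6  7  8  9
 f  5  5  5  5  5  5  6  7  8  9
 c  6  6  5  6  6  6  6  7  8  9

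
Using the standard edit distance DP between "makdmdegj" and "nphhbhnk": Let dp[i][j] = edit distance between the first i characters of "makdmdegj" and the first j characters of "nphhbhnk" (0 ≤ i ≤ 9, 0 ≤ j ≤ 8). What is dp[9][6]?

9

   ''  n  p  h  h  b  h  n  k
''  0  1  2  3  4  5  6  7  8
 m  1  1  2  3  4  5  6  7  8
 a  2  2  2  3  4  5  6  7  8
 k  3  3  3  3  4  5  6  7  7
 d  4  4  4  4  4  5  6  7  8
 m  5  5  5  5  5  5  6  7  8
 d  6  6  6  6  6  6  6  7  8
 e  7  7  7  7  7  7  7  7  8
 g  8  8  8  8  8  8  8  8  8
 j  9  9  9  9  9  9  9  9  9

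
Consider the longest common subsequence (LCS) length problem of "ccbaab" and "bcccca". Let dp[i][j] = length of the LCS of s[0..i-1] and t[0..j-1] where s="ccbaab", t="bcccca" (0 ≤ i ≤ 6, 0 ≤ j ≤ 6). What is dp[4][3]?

2

   ''  b  c  c  c  c  a
''  0  0  0  0  0  0  0
 c  0  0  1  1  1  1  1
 c  0  0  1  2  2  2  2
 b  0  1  1  2  2  2  2
 a  0  1  1  2  2  2  3
 a  0  1  1  2  2  2  3
 b  0  1  1  2  2  2  3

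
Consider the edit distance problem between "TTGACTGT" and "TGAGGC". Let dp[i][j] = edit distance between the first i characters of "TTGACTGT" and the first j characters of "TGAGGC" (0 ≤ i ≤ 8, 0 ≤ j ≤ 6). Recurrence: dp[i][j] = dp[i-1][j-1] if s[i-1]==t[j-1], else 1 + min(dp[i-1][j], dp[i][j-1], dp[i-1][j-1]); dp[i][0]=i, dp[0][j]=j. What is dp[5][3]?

   ''  T  G  A  G  G  C
''  0  1  2  3  4  5  6
 T  1  0  1  2  3  4  5
 T  2  1  1  2  3  4  5
 G  3  2  1  2  2  3  4
 A  4  3  2  1  2  3  4
 C  5  4  3  2  2  3  3
 T  6  5  4  3  3  3  4
 G  7  6  5  4  3  3  4
 T  8  7  6  5  4  4  4

2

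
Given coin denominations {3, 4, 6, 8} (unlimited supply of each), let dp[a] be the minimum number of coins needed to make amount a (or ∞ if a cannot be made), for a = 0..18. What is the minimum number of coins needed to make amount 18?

3

 a  0  1  2  3  4  5  6  7  8  9 10 11 12 13 14 15 16 17 18
dp  0  -  -  1  1  -  1  2  1  2  2  2  2  3  2  3  2  3  3
(- denotes ∞ / unreachable)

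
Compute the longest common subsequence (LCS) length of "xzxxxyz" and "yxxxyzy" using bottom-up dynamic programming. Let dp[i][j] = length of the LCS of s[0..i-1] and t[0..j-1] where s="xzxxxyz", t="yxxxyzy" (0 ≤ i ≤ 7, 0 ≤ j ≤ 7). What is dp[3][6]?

2

   ''  y  x  x  x  y  z  y
''  0  0  0  0  0  0  0  0
 x  0  0  1  1  1  1  1  1
 z  0  0  1  1  1  1  2  2
 x  0  0  1  2  2  2  2  2
 x  0  0  1  2  3  3  3  3
 x  0  0  1  2  3  3  3  3
 y  0  1  1  2  3  4  4  4
 z  0  1  1  2  3  4  5  5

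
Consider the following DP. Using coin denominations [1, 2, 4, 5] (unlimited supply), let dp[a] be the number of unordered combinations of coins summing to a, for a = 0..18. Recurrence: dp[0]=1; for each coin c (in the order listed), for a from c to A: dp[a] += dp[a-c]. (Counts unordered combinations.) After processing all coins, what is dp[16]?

after  coin     0     1     2     3     4     5     6     7     8     9    10    11    12    13    14    15    16    17    18
          1     1     1     1     1     1     1     1     1     1     1     1     1     1     1     1     1     1     1     1
          2     1     1     2     2     3     3     4     4     5     5     6     6     7     7     8     8     9     9    10
          4     1     1     2     2     4     4     6     6     9     9    12    12    16    16    20    20    25    25    30
          5     1     1     2     2     4     5     7     8    11    13    17    19    24    27    33    37    44    49    57

44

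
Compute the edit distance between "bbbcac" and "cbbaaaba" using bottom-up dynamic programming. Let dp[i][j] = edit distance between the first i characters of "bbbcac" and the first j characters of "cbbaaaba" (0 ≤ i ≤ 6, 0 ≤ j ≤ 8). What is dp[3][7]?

4

   ''  c  b  b  a  a  a  b  a
''  0  1  2  3  4  5  6  7  8
 b  1  1  1  2  3  4  5  6  7
 b  2  2  1  1  2  3  4  5  6
 b  3  3  2  1  2  3  4  4  5
 c  4  3  3  2  2  3  4  5  5
 a  5  4  4  3  2  2  3  4  5
 c  6  5  5  4  3  3  3  4  5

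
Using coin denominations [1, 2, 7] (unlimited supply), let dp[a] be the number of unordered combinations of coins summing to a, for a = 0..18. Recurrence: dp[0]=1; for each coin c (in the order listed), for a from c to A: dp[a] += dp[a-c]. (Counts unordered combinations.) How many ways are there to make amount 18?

19

after  coin     0     1     2     3     4     5     6     7     8     9    10    11    12    13    14    15    16    17    18
          1     1     1     1     1     1     1     1     1     1     1     1     1     1     1     1     1     1     1     1
          2     1     1     2     2     3     3     4     4     5     5     6     6     7     7     8     8     9     9    10
          7     1     1     2     2     3     3     4     5     6     7     8     9    10    11    13    14    16    17    19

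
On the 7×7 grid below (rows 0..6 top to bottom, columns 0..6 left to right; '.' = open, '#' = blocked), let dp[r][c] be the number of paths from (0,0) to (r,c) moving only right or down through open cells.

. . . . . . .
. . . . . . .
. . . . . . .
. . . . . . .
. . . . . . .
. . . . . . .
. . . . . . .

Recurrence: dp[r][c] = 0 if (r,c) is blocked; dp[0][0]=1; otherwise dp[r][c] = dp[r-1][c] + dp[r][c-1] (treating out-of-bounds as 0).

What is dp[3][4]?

35

r\c   0   1   2   3   4   5   6
  0   1   1   1   1   1   1   1
  1   1   2   3   4   5   6   7
  2   1   3   6  10  15  21  28
  3   1   4  10  20  35  56  84
  4   1   5  15  35  70 126 210
  5   1   6  21  56 126 252 462
  6   1   7  28  84 210 462 924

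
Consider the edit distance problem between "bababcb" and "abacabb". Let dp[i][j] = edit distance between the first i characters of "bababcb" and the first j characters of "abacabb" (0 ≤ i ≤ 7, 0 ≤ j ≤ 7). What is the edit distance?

3

   ''  a  b  a  c  a  b  b
''  0  1  2  3  4  5  6  7
 b  1  1  1  2  3  4  5  6
 a  2  1  2  1  2  3  4  5
 b  3  2  1  2  2  3  3  4
 a  4  3  2  1  2  2  3  4
 b  5  4  3  2  2  3  2  3
 c  6  5  4  3  2  3  3  3
 b  7  6  5  4  3  3  3  3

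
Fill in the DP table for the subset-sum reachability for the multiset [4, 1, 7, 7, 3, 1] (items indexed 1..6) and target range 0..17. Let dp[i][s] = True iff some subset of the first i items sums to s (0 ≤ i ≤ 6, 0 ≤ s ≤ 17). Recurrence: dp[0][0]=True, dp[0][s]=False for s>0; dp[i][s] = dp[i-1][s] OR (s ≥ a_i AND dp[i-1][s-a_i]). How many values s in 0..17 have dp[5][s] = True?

13

i\s   0   1   2   3   4   5   6   7   8   9  10  11  12  13  14  15  16  17
  0   T   F   F   F   F   F   F   F   F   F   F   F   F   F   F   F   F   F
  1   T   F   F   F   T   F   F   F   F   F   F   F   F   F   F   F   F   F
  2   T   T   F   F   T   T   F   F   F   F   F   F   F   F   F   F   F   F
  3   T   T   F   F   T   T   F   T   T   F   F   T   T   F   F   F   F   F
  4   T   T   F   F   T   T   F   T   T   F   F   T   T   F   T   T   F   F
  5   T   T   F   T   T   T   F   T   T   F   T   T   T   F   T   T   F   T
  6   T   T   T   T   T   T   T   T   T   T   T   T   T   T   T   T   T   T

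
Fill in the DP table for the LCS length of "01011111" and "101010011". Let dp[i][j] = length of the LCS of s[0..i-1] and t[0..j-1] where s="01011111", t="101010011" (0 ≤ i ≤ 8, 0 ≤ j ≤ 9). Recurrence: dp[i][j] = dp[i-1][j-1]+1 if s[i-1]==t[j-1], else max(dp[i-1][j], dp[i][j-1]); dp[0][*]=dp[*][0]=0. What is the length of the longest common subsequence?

   ''  1  0  1  0  1  0  0  1  1
''  0  0  0  0  0  0  0  0  0  0
 0  0  0  1  1  1  1  1  1  1  1
 1  0  1  1  2  2  2  2  2  2  2
 0  0  1  2  2  3  3  3  3  3  3
 1  0  1  2  3  3  4  4  4  4  4
 1  0  1  2  3  3  4  4  4  5  5
 1  0  1  2  3  3  4  4  4  5  6
 1  0  1  2  3  3  4  4  4  5  6
 1  0  1  2  3  3  4  4  4  5  6

6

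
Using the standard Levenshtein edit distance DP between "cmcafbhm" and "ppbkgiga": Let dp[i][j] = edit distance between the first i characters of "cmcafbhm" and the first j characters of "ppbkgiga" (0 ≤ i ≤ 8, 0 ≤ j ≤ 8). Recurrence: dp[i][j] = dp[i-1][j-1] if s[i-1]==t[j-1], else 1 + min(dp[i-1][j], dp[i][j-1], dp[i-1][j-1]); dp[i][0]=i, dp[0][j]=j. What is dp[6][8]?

8

   ''  p  p  b  k  g  i  g  a
''  0  1  2  3  4  5  6  7  8
 c  1  1  2  3  4  5  6  7  8
 m  2  2  2  3  4  5  6  7  8
 c  3  3  3  3  4  5  6  7  8
 a  4  4  4  4  4  5  6  7  7
 f  5  5  5  5  5  5  6  7  8
 b  6  6  6  5  6  6  6  7  8
 h  7  7  7  6  6  7  7  7  8
 m  8  8  8  7  7  7  8  8  8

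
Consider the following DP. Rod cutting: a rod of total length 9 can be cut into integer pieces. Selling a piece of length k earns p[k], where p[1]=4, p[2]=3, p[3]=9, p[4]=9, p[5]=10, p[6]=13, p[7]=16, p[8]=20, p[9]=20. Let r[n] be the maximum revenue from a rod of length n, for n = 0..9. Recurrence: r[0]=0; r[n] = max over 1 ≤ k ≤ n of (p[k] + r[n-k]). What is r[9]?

36

   n    0    1    2    3    4    5    6    7    8    9
r[n]    0    4    8   12   16   20   24   28   32   36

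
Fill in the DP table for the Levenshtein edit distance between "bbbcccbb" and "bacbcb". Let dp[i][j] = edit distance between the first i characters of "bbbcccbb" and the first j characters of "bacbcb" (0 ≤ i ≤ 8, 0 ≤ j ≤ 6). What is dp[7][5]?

4

   ''  b  a  c  b  c  b
''  0  1  2  3  4  5  6
 b  1  0  1  2  3  4  5
 b  2  1  1  2  2  3  4
 b  3  2  2  2  2  3  3
 c  4  3  3  2  3  2  3
 c  5  4  4  3  3  3  3
 c  6  5  5  4  4  3  4
 b  7  6  6  5  4  4  3
 b  8  7  7  6  5  5  4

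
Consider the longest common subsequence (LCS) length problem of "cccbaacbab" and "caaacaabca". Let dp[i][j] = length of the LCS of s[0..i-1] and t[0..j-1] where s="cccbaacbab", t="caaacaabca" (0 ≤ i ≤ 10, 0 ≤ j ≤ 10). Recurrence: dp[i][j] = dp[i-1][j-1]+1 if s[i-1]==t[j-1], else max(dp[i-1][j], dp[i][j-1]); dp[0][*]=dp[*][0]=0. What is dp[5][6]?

3

   ''  c  a  a  a  c  a  a  b  c  a
''  0  0  0  0  0  0  0  0  0  0  0
 c  0  1  1  1  1  1  1  1  1  1  1
 c  0  1  1  1  1  2  2  2  2  2  2
 c  0  1  1  1  1  2  2  2  2  3  3
 b  0  1  1  1  1  2  2  2  3  3  3
 a  0  1  2  2  2  2  3  3  3  3  4
 a  0  1  2  3  3  3  3  4  4  4  4
 c  0  1  2  3  3  4  4  4  4  5  5
 b  0  1  2  3  3  4  4  4  5  5  5
 a  0  1  2  3  4  4  5  5  5  5  6
 b  0  1  2  3  4  4  5  5  6  6  6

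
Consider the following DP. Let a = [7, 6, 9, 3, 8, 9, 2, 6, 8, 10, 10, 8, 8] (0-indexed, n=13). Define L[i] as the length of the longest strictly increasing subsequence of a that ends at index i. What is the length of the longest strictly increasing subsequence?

   i    0    1    2    3    4    5    6    7    8    9   10   11   12
a[i]    7    6    9    3    8    9    2    6    8   10   10    8    8
L[i]    1    1    2    1    2    3    1    2    3    4    4    3    3

4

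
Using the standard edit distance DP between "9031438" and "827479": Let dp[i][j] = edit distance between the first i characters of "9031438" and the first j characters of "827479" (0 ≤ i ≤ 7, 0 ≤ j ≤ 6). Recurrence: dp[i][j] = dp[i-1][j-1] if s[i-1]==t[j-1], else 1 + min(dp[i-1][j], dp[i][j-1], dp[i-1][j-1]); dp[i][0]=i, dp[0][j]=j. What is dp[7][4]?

   ''  8  2  7  4  7  9
''  0  1  2  3  4  5  6
 9  1  1  2  3  4  5  5
 0  2  2  2  3  4  5  6
 3  3  3  3  3  4  5  6
 1  4  4  4  4  4  5  6
 4  5  5  5  5  4  5  6
 3  6  6  6  6  5  5  6
 8  7  6  7  7  6  6  6

6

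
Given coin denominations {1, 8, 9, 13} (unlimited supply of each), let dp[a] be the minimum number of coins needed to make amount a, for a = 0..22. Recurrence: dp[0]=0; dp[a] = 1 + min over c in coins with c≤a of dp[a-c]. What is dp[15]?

3

 a  0  1  2  3  4  5  6  7  8  9 10 11 12 13 14 15 16 17 18 19 20 21 22
dp  0  1  2  3  4  5  6  7  1  1  2  3  4  1  2  3  2  2  2  3  4  2  2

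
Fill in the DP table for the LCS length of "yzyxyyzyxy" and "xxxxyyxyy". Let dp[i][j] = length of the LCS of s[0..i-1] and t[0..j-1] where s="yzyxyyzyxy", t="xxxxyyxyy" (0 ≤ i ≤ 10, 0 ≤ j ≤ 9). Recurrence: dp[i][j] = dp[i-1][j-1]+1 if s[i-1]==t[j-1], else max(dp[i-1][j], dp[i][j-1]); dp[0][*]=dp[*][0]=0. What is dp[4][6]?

   ''  x  x  x  x  y  y  x  y  y
''  0  0  0  0  0  0  0  0  0  0
 y  0  0  0  0  0  1  1  1  1  1
 z  0  0  0  0  0  1  1  1  1  1
 y  0  0  0  0  0  1  2  2  2  2
 x  0  1  1  1  1  1  2  3  3  3
 y  0  1  1  1  1  2  2  3  4  4
 y  0  1  1  1  1  2  3  3  4  5
 z  0  1  1  1  1  2  3  3  4  5
 y  0  1  1  1  1  2  3  3  4  5
 x  0  1  2  2  2  2  3  4  4  5
 y  0  1  2  2  2  3  3  4  5  5

2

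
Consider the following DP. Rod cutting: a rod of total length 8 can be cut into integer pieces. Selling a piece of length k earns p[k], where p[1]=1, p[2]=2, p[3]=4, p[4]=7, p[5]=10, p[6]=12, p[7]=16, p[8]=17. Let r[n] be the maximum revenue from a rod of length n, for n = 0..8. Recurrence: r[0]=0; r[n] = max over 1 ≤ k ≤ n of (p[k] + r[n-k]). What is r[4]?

   n    0    1    2    3    4    5    6    7    8
r[n]    0    1    2    4    7   10   12   16   17

7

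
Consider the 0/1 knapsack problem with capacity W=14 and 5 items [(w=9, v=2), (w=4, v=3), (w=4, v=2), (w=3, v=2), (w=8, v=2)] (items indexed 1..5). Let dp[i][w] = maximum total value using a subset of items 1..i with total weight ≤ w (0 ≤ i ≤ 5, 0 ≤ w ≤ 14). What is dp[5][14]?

7

i\w   0   1   2   3   4   5   6   7   8   9  10  11  12  13  14
  0   0   0   0   0   0   0   0   0   0   0   0   0   0   0   0
  1   0   0   0   0   0   0   0   0   0   2   2   2   2   2   2
  2   0   0   0   0   3   3   3   3   3   3   3   3   3   5   5
  3   0   0   0   0   3   3   3   3   5   5   5   5   5   5   5
  4   0   0   0   2   3   3   3   5   5   5   5   7   7   7   7
  5   0   0   0   2   3   3   3   5   5   5   5   7   7   7   7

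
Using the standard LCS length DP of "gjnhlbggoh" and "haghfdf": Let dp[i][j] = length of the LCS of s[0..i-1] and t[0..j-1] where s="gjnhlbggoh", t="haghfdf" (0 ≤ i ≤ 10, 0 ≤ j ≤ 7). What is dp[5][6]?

2

   ''  h  a  g  h  f  d  f
''  0  0  0  0  0  0  0  0
 g  0  0  0  1  1  1  1  1
 j  0  0  0  1  1  1  1  1
 n  0  0  0  1  1  1  1  1
 h  0  1  1  1  2  2  2  2
 l  0  1  1  1  2  2  2  2
 b  0  1  1  1  2  2  2  2
 g  0  1  1  2  2  2  2  2
 g  0  1  1  2  2  2  2  2
 o  0  1  1  2  2  2  2  2
 h  0  1  1  2  3  3  3  3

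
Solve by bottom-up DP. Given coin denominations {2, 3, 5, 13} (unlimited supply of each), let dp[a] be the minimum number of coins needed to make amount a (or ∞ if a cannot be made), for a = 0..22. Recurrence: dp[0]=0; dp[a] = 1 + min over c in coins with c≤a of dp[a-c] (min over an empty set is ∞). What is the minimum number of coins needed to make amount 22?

4

 a  0  1  2  3  4  5  6  7  8  9 10 11 12 13 14 15 16 17 18 19 20 21 22
dp  0  -  1  1  2  1  2  2  2  3  2  3  3  1  4  2  2  3  2  3  3  3  4
(- denotes ∞ / unreachable)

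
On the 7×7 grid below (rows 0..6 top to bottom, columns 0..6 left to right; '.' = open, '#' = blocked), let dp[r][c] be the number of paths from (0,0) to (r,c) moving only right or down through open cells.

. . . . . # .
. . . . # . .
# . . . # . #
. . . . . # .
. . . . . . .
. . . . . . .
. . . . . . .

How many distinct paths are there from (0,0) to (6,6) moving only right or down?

r\c   0   1   2   3   4   5   6
  0   1   1   1   1   1   0   0
  1   1   2   3   4   0   0   0
  2   0   2   5   9   0   0   0
  3   0   2   7  16  16   0   0
  4   0   2   9  25  41  41  41
  5   0   2  11  36  77 118 159
  6   0   2  13  49 126 244 403

403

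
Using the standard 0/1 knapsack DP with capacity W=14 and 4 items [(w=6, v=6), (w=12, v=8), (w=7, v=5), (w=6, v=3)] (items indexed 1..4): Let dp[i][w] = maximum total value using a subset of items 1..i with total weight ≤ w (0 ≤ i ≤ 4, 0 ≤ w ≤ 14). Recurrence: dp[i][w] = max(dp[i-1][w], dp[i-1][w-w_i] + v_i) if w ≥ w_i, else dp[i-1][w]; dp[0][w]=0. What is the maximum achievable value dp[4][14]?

i\w   0   1   2   3   4   5   6   7   8   9  10  11  12  13  14
  0   0   0   0   0   0   0   0   0   0   0   0   0   0   0   0
  1   0   0   0   0   0   0   6   6   6   6   6   6   6   6   6
  2   0   0   0   0   0   0   6   6   6   6   6   6   8   8   8
  3   0   0   0   0   0   0   6   6   6   6   6   6   8  11  11
  4   0   0   0   0   0   0   6   6   6   6   6   6   9  11  11

11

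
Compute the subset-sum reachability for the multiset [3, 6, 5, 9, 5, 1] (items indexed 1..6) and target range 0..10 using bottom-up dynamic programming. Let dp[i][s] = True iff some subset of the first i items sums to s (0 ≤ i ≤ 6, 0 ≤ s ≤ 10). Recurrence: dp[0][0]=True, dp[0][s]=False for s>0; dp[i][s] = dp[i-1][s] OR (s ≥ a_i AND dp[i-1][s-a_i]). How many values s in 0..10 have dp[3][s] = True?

6

i\s   0   1   2   3   4   5   6   7   8   9  10
  0   T   F   F   F   F   F   F   F   F   F   F
  1   T   F   F   T   F   F   F   F   F   F   F
  2   T   F   F   T   F   F   T   F   F   T   F
  3   T   F   F   T   F   T   T   F   T   T   F
  4   T   F   F   T   F   T   T   F   T   T   F
  5   T   F   F   T   F   T   T   F   T   T   T
  6   T   T   F   T   T   T   T   T   T   T   T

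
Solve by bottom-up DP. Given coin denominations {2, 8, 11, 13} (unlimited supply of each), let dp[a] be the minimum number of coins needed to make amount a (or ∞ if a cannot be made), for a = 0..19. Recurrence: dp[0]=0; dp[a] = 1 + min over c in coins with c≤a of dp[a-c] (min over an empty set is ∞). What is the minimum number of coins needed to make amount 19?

2

 a  0  1  2  3  4  5  6  7  8  9 10 11 12 13 14 15 16 17 18 19
dp  0  -  1  -  2  -  3  -  1  -  2  1  3  1  4  2  2  3  3  2
(- denotes ∞ / unreachable)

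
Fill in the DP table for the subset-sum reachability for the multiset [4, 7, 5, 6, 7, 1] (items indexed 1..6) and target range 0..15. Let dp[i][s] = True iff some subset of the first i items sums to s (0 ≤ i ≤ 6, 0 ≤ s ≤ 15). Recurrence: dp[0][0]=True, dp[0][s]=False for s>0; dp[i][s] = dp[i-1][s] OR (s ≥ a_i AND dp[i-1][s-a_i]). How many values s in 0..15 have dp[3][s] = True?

i\s   0   1   2   3   4   5   6   7   8   9  10  11  12  13  14  15
  0   T   F   F   F   F   F   F   F   F   F   F   F   F   F   F   F
  1   T   F   F   F   T   F   F   F   F   F   F   F   F   F   F   F
  2   T   F   F   F   T   F   F   T   F   F   F   T   F   F   F   F
  3   T   F   F   F   T   T   F   T   F   T   F   T   T   F   F   F
  4   T   F   F   F   T   T   T   T   F   T   T   T   T   T   F   T
  5   T   F   F   F   T   T   T   T   F   T   T   T   T   T   T   T
  6   T   T   F   F   T   T   T   T   T   T   T   T   T   T   T   T

7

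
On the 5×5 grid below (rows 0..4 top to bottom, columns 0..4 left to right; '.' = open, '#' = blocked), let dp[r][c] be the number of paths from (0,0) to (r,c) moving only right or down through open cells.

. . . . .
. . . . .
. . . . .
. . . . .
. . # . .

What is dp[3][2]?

10

r\c   0   1   2   3   4
  0   1   1   1   1   1
  1   1   2   3   4   5
  2   1   3   6  10  15
  3   1   4  10  20  35
  4   1   5   0  20  55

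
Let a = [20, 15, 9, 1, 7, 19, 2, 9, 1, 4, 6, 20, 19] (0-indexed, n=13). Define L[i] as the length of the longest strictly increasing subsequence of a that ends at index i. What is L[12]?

5

   i    0    1    2    3    4    5    6    7    8    9   10   11   12
a[i]   20   15    9    1    7   19    2    9    1    4    6   20   19
L[i]    1    1    1    1    2    3    2    3    1    3    4    5    5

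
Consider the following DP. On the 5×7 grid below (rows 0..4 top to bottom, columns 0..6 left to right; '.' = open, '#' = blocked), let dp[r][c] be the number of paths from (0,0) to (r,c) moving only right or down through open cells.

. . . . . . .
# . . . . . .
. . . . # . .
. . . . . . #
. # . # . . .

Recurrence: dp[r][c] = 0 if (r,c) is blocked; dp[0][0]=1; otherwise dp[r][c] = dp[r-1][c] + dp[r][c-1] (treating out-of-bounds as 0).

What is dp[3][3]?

r\c   0   1   2   3   4   5   6
  0   1   1   1   1   1   1   1
  1   0   1   2   3   4   5   6
  2   0   1   3   6   0   5  11
  3   0   1   4  10  10  15   0
  4   0   0   4   0  10  25  25

10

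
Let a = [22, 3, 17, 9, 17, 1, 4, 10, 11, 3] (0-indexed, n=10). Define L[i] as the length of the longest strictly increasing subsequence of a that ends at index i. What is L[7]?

3

   i    0    1    2    3    4    5    6    7    8    9
a[i]   22    3   17    9   17    1    4   10   11    3
L[i]    1    1    2    2    3    1    2    3    4    2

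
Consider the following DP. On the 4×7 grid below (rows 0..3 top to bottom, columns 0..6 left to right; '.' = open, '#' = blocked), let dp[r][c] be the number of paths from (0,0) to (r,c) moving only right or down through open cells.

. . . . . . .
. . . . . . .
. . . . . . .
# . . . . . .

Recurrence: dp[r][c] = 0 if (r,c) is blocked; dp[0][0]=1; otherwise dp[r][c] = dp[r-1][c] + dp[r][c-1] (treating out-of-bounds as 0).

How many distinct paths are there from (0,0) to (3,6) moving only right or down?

r\c   0   1   2   3   4   5   6
  0   1   1   1   1   1   1   1
  1   1   2   3   4   5   6   7
  2   1   3   6  10  15  21  28
  3   0   3   9  19  34  55  83

83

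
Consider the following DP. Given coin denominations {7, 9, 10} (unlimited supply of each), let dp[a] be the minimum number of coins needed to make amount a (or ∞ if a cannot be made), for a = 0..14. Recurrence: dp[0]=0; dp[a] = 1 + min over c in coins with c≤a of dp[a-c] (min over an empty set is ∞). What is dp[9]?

 a  0  1  2  3  4  5  6  7  8  9 10 11 12 13 14
dp  0  -  -  -  -  -  -  1  -  1  1  -  -  -  2
(- denotes ∞ / unreachable)

1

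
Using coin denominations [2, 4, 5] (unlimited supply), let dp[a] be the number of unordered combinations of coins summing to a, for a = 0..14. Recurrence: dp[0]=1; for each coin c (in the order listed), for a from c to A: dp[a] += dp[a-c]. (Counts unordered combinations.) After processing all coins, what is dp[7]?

1

after  coin     0     1     2     3     4     5     6     7     8     9    10    11    12    13    14
          2     1     0     1     0     1     0     1     0     1     0     1     0     1     0     1
          4     1     0     1     0     2     0     2     0     3     0     3     0     4     0     4
          5     1     0     1     0     2     1     2     1     3     2     4     2     5     3     6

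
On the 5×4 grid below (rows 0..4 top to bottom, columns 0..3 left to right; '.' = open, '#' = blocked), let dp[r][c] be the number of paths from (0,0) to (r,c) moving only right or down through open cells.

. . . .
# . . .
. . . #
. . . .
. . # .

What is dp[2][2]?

r\c   0   1   2   3
  0   1   1   1   1
  1   0   1   2   3
  2   0   1   3   0
  3   0   1   4   4
  4   0   1   0   4

3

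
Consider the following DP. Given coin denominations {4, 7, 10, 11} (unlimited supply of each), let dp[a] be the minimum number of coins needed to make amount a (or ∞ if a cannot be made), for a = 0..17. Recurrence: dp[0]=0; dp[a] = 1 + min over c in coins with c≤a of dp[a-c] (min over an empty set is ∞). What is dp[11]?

 a  0  1  2  3  4  5  6  7  8  9 10 11 12 13 14 15 16 17
dp  0  -  -  -  1  -  -  1  2  -  1  1  3  -  2  2  4  2
(- denotes ∞ / unreachable)

1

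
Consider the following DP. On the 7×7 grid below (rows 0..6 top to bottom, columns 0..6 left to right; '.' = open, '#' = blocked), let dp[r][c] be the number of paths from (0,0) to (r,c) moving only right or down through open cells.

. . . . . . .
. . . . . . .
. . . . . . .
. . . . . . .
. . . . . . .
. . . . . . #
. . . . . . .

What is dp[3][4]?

r\c   0   1   2   3   4   5   6
  0   1   1   1   1   1   1   1
  1   1   2   3   4   5   6   7
  2   1   3   6  10  15  21  28
  3   1   4  10  20  35  56  84
  4   1   5  15  35  70 126 210
  5   1   6  21  56 126 252   0
  6   1   7  28  84 210 462 462

35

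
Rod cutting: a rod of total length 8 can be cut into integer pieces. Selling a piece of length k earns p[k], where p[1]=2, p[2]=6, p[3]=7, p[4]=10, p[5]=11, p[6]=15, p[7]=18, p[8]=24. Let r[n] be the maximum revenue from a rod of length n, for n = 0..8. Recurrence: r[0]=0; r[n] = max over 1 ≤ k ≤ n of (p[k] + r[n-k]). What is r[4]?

12

   n    0    1    2    3    4    5    6    7    8
r[n]    0    2    6    8   12   14   18   20   24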